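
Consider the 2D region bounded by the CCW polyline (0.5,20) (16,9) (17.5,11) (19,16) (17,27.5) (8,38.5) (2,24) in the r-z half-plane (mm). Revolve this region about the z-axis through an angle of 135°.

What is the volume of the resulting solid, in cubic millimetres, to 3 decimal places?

Volume = 7502.909 mm³

Profile (r,z), 7 vertices: (0.5,20) (16,9) (17.5,11) (19,16) (17,27.5) (8,38.5) (2,24)
edge 0: (0.5,20)→(16,9)  cross = 0.5·9 − 16·20 = -315.5000; (r_i+r_j)·cross = 16.5·-315.5000 = -5205.7500
edge 1: (16,9)→(17.5,11)  cross = 16·11 − 17.5·9 = 18.5000; (r_i+r_j)·cross = 33.5·18.5000 = 619.7500
edge 2: (17.5,11)→(19,16)  cross = 17.5·16 − 19·11 = 71.0000; (r_i+r_j)·cross = 36.5·71.0000 = 2591.5000
edge 3: (19,16)→(17,27.5)  cross = 19·27.5 − 17·16 = 250.5000; (r_i+r_j)·cross = 36·250.5000 = 9018.0000
edge 4: (17,27.5)→(8,38.5)  cross = 17·38.5 − 8·27.5 = 434.5000; (r_i+r_j)·cross = 25·434.5000 = 10862.5000
edge 5: (8,38.5)→(2,24)  cross = 8·24 − 2·38.5 = 115.0000; (r_i+r_j)·cross = 10·115.0000 = 1150.0000
edge 6: (2,24)→(0.5,20)  cross = 2·20 − 0.5·24 = 28.0000; (r_i+r_j)·cross = 2.5·28.0000 = 70.0000
Σcross = 602.0000 → A = |Σcross|/2 = 301.0000 mm²
Σ(r_i+r_j)·cross = 19106.0000 → first moment M = |Σ|/6 = 3184.3333
R_c = M/A = 3184.3333/301.0000 = 10.5792 mm
θ = 135° = 2.356194 rad
V = θ·R_c·A = 2.356194·10.5792·301.0000 = 7502.909 mm³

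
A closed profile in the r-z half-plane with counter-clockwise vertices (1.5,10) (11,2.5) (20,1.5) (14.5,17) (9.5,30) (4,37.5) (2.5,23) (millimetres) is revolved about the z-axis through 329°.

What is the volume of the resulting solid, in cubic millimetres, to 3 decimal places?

Volume = 17529.776 mm³

Profile (r,z), 7 vertices: (1.5,10) (11,2.5) (20,1.5) (14.5,17) (9.5,30) (4,37.5) (2.5,23)
edge 0: (1.5,10)→(11,2.5)  cross = 1.5·2.5 − 11·10 = -106.2500; (r_i+r_j)·cross = 12.5·-106.2500 = -1328.1250
edge 1: (11,2.5)→(20,1.5)  cross = 11·1.5 − 20·2.5 = -33.5000; (r_i+r_j)·cross = 31·-33.5000 = -1038.5000
edge 2: (20,1.5)→(14.5,17)  cross = 20·17 − 14.5·1.5 = 318.2500; (r_i+r_j)·cross = 34.5·318.2500 = 10979.6250
edge 3: (14.5,17)→(9.5,30)  cross = 14.5·30 − 9.5·17 = 273.5000; (r_i+r_j)·cross = 24·273.5000 = 6564.0000
edge 4: (9.5,30)→(4,37.5)  cross = 9.5·37.5 − 4·30 = 236.2500; (r_i+r_j)·cross = 13.5·236.2500 = 3189.3750
edge 5: (4,37.5)→(2.5,23)  cross = 4·23 − 2.5·37.5 = -1.7500; (r_i+r_j)·cross = 6.5·-1.7500 = -11.3750
edge 6: (2.5,23)→(1.5,10)  cross = 2.5·10 − 1.5·23 = -9.5000; (r_i+r_j)·cross = 4·-9.5000 = -38.0000
Σcross = 677.0000 → A = |Σcross|/2 = 338.5000 mm²
Σ(r_i+r_j)·cross = 18317.0000 → first moment M = |Σ|/6 = 3052.8333
R_c = M/A = 3052.8333/338.5000 = 9.0187 mm
θ = 329° = 5.742133 rad
V = θ·R_c·A = 5.742133·9.0187·338.5000 = 17529.776 mm³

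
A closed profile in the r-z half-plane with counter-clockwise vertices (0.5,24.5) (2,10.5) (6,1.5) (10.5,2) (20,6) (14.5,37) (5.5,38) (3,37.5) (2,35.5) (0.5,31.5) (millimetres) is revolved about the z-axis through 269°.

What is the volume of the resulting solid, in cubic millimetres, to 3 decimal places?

Profile (r,z), 10 vertices: (0.5,24.5) (2,10.5) (6,1.5) (10.5,2) (20,6) (14.5,37) (5.5,38) (3,37.5) (2,35.5) (0.5,31.5)
edge 0: (0.5,24.5)→(2,10.5)  cross = 0.5·10.5 − 2·24.5 = -43.7500; (r_i+r_j)·cross = 2.5·-43.7500 = -109.3750
edge 1: (2,10.5)→(6,1.5)  cross = 2·1.5 − 6·10.5 = -60.0000; (r_i+r_j)·cross = 8·-60.0000 = -480.0000
edge 2: (6,1.5)→(10.5,2)  cross = 6·2 − 10.5·1.5 = -3.7500; (r_i+r_j)·cross = 16.5·-3.7500 = -61.8750
edge 3: (10.5,2)→(20,6)  cross = 10.5·6 − 20·2 = 23.0000; (r_i+r_j)·cross = 30.5·23.0000 = 701.5000
edge 4: (20,6)→(14.5,37)  cross = 20·37 − 14.5·6 = 653.0000; (r_i+r_j)·cross = 34.5·653.0000 = 22528.5000
edge 5: (14.5,37)→(5.5,38)  cross = 14.5·38 − 5.5·37 = 347.5000; (r_i+r_j)·cross = 20·347.5000 = 6950.0000
edge 6: (5.5,38)→(3,37.5)  cross = 5.5·37.5 − 3·38 = 92.2500; (r_i+r_j)·cross = 8.5·92.2500 = 784.1250
edge 7: (3,37.5)→(2,35.5)  cross = 3·35.5 − 2·37.5 = 31.5000; (r_i+r_j)·cross = 5·31.5000 = 157.5000
edge 8: (2,35.5)→(0.5,31.5)  cross = 2·31.5 − 0.5·35.5 = 45.2500; (r_i+r_j)·cross = 2.5·45.2500 = 113.1250
edge 9: (0.5,31.5)→(0.5,24.5)  cross = 0.5·24.5 − 0.5·31.5 = -3.5000; (r_i+r_j)·cross = 1·-3.5000 = -3.5000
Σcross = 1081.5000 → A = |Σcross|/2 = 540.7500 mm²
Σ(r_i+r_j)·cross = 30580.0000 → first moment M = |Σ|/6 = 5096.6667
R_c = M/A = 5096.6667/540.7500 = 9.4252 mm
θ = 269° = 4.694936 rad
V = θ·R_c·A = 4.694936·9.4252·540.7500 = 23928.522 mm³

Volume = 23928.522 mm³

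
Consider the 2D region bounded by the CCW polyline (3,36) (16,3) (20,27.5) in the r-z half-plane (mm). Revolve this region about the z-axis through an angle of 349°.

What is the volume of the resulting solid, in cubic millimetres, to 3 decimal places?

Volume = 17836.554 mm³

Profile (r,z), 3 vertices: (3,36) (16,3) (20,27.5)
edge 0: (3,36)→(16,3)  cross = 3·3 − 16·36 = -567.0000; (r_i+r_j)·cross = 19·-567.0000 = -10773.0000
edge 1: (16,3)→(20,27.5)  cross = 16·27.5 − 20·3 = 380.0000; (r_i+r_j)·cross = 36·380.0000 = 13680.0000
edge 2: (20,27.5)→(3,36)  cross = 20·36 − 3·27.5 = 637.5000; (r_i+r_j)·cross = 23·637.5000 = 14662.5000
Σcross = 450.5000 → A = |Σcross|/2 = 225.2500 mm²
Σ(r_i+r_j)·cross = 17569.5000 → first moment M = |Σ|/6 = 2928.2500
R_c = M/A = 2928.2500/225.2500 = 13.0000 mm
θ = 349° = 6.091199 rad
V = θ·R_c·A = 6.091199·13.0000·225.2500 = 17836.554 mm³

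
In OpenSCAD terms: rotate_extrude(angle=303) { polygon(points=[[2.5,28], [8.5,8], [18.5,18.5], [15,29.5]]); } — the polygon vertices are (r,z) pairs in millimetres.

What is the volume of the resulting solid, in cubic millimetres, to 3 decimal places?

Volume = 11367.744 mm³

Profile (r,z), 4 vertices: (2.5,28) (8.5,8) (18.5,18.5) (15,29.5)
edge 0: (2.5,28)→(8.5,8)  cross = 2.5·8 − 8.5·28 = -218.0000; (r_i+r_j)·cross = 11·-218.0000 = -2398.0000
edge 1: (8.5,8)→(18.5,18.5)  cross = 8.5·18.5 − 18.5·8 = 9.2500; (r_i+r_j)·cross = 27·9.2500 = 249.7500
edge 2: (18.5,18.5)→(15,29.5)  cross = 18.5·29.5 − 15·18.5 = 268.2500; (r_i+r_j)·cross = 33.5·268.2500 = 8986.3750
edge 3: (15,29.5)→(2.5,28)  cross = 15·28 − 2.5·29.5 = 346.2500; (r_i+r_j)·cross = 17.5·346.2500 = 6059.3750
Σcross = 405.7500 → A = |Σcross|/2 = 202.8750 mm²
Σ(r_i+r_j)·cross = 12897.5000 → first moment M = |Σ|/6 = 2149.5833
R_c = M/A = 2149.5833/202.8750 = 10.5956 mm
θ = 303° = 5.288348 rad
V = θ·R_c·A = 5.288348·10.5956·202.8750 = 11367.744 mm³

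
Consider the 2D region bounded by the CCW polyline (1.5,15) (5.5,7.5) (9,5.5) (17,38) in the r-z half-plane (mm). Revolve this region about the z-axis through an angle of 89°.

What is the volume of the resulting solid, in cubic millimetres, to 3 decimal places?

Profile (r,z), 4 vertices: (1.5,15) (5.5,7.5) (9,5.5) (17,38)
edge 0: (1.5,15)→(5.5,7.5)  cross = 1.5·7.5 − 5.5·15 = -71.2500; (r_i+r_j)·cross = 7·-71.2500 = -498.7500
edge 1: (5.5,7.5)→(9,5.5)  cross = 5.5·5.5 − 9·7.5 = -37.2500; (r_i+r_j)·cross = 14.5·-37.2500 = -540.1250
edge 2: (9,5.5)→(17,38)  cross = 9·38 − 17·5.5 = 248.5000; (r_i+r_j)·cross = 26·248.5000 = 6461.0000
edge 3: (17,38)→(1.5,15)  cross = 17·15 − 1.5·38 = 198.0000; (r_i+r_j)·cross = 18.5·198.0000 = 3663.0000
Σcross = 338.0000 → A = |Σcross|/2 = 169.0000 mm²
Σ(r_i+r_j)·cross = 9085.1250 → first moment M = |Σ|/6 = 1514.1875
R_c = M/A = 1514.1875/169.0000 = 8.9597 mm
θ = 89° = 1.553343 rad
V = θ·R_c·A = 1.553343·8.9597·169.0000 = 2352.053 mm³

Volume = 2352.053 mm³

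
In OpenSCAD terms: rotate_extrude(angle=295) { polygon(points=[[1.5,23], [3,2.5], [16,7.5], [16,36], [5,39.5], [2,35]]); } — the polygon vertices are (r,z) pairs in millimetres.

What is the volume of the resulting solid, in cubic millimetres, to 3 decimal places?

Profile (r,z), 6 vertices: (1.5,23) (3,2.5) (16,7.5) (16,36) (5,39.5) (2,35)
edge 0: (1.5,23)→(3,2.5)  cross = 1.5·2.5 − 3·23 = -65.2500; (r_i+r_j)·cross = 4.5·-65.2500 = -293.6250
edge 1: (3,2.5)→(16,7.5)  cross = 3·7.5 − 16·2.5 = -17.5000; (r_i+r_j)·cross = 19·-17.5000 = -332.5000
edge 2: (16,7.5)→(16,36)  cross = 16·36 − 16·7.5 = 456.0000; (r_i+r_j)·cross = 32·456.0000 = 14592.0000
edge 3: (16,36)→(5,39.5)  cross = 16·39.5 − 5·36 = 452.0000; (r_i+r_j)·cross = 21·452.0000 = 9492.0000
edge 4: (5,39.5)→(2,35)  cross = 5·35 − 2·39.5 = 96.0000; (r_i+r_j)·cross = 7·96.0000 = 672.0000
edge 5: (2,35)→(1.5,23)  cross = 2·23 − 1.5·35 = -6.5000; (r_i+r_j)·cross = 3.5·-6.5000 = -22.7500
Σcross = 914.7500 → A = |Σcross|/2 = 457.3750 mm²
Σ(r_i+r_j)·cross = 24107.1250 → first moment M = |Σ|/6 = 4017.8542
R_c = M/A = 4017.8542/457.3750 = 8.7846 mm
θ = 295° = 5.148721 rad
V = θ·R_c·A = 5.148721·8.7846·457.3750 = 20686.811 mm³

Volume = 20686.811 mm³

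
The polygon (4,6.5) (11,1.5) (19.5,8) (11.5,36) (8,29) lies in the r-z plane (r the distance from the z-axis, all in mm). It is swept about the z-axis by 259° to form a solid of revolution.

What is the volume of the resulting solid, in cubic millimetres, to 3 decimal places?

Profile (r,z), 5 vertices: (4,6.5) (11,1.5) (19.5,8) (11.5,36) (8,29)
edge 0: (4,6.5)→(11,1.5)  cross = 4·1.5 − 11·6.5 = -65.5000; (r_i+r_j)·cross = 15·-65.5000 = -982.5000
edge 1: (11,1.5)→(19.5,8)  cross = 11·8 − 19.5·1.5 = 58.7500; (r_i+r_j)·cross = 30.5·58.7500 = 1791.8750
edge 2: (19.5,8)→(11.5,36)  cross = 19.5·36 − 11.5·8 = 610.0000; (r_i+r_j)·cross = 31·610.0000 = 18910.0000
edge 3: (11.5,36)→(8,29)  cross = 11.5·29 − 8·36 = 45.5000; (r_i+r_j)·cross = 19.5·45.5000 = 887.2500
edge 4: (8,29)→(4,6.5)  cross = 8·6.5 − 4·29 = -64.0000; (r_i+r_j)·cross = 12·-64.0000 = -768.0000
Σcross = 584.7500 → A = |Σcross|/2 = 292.3750 mm²
Σ(r_i+r_j)·cross = 19838.6250 → first moment M = |Σ|/6 = 3306.4375
R_c = M/A = 3306.4375/292.3750 = 11.3089 mm
θ = 259° = 4.520403 rad
V = θ·R_c·A = 4.520403·11.3089·292.3750 = 14946.429 mm³

Volume = 14946.429 mm³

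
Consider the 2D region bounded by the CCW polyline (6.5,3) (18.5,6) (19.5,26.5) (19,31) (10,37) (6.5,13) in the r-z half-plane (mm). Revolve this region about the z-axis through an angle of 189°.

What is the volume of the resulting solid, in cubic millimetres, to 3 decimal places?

Profile (r,z), 6 vertices: (6.5,3) (18.5,6) (19.5,26.5) (19,31) (10,37) (6.5,13)
edge 0: (6.5,3)→(18.5,6)  cross = 6.5·6 − 18.5·3 = -16.5000; (r_i+r_j)·cross = 25·-16.5000 = -412.5000
edge 1: (18.5,6)→(19.5,26.5)  cross = 18.5·26.5 − 19.5·6 = 373.2500; (r_i+r_j)·cross = 38·373.2500 = 14183.5000
edge 2: (19.5,26.5)→(19,31)  cross = 19.5·31 − 19·26.5 = 101.0000; (r_i+r_j)·cross = 38.5·101.0000 = 3888.5000
edge 3: (19,31)→(10,37)  cross = 19·37 − 10·31 = 393.0000; (r_i+r_j)·cross = 29·393.0000 = 11397.0000
edge 4: (10,37)→(6.5,13)  cross = 10·13 − 6.5·37 = -110.5000; (r_i+r_j)·cross = 16.5·-110.5000 = -1823.2500
edge 5: (6.5,13)→(6.5,3)  cross = 6.5·3 − 6.5·13 = -65.0000; (r_i+r_j)·cross = 13·-65.0000 = -845.0000
Σcross = 675.2500 → A = |Σcross|/2 = 337.6250 mm²
Σ(r_i+r_j)·cross = 26388.2500 → first moment M = |Σ|/6 = 4398.0417
R_c = M/A = 4398.0417/337.6250 = 13.0264 mm
θ = 189° = 3.298672 rad
V = θ·R_c·A = 3.298672·13.0264·337.6250 = 14507.698 mm³

Volume = 14507.698 mm³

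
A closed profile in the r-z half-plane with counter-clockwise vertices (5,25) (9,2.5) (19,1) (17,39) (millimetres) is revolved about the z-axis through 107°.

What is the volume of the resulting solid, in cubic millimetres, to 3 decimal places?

Volume = 8425.859 mm³

Profile (r,z), 4 vertices: (5,25) (9,2.5) (19,1) (17,39)
edge 0: (5,25)→(9,2.5)  cross = 5·2.5 − 9·25 = -212.5000; (r_i+r_j)·cross = 14·-212.5000 = -2975.0000
edge 1: (9,2.5)→(19,1)  cross = 9·1 − 19·2.5 = -38.5000; (r_i+r_j)·cross = 28·-38.5000 = -1078.0000
edge 2: (19,1)→(17,39)  cross = 19·39 − 17·1 = 724.0000; (r_i+r_j)·cross = 36·724.0000 = 26064.0000
edge 3: (17,39)→(5,25)  cross = 17·25 − 5·39 = 230.0000; (r_i+r_j)·cross = 22·230.0000 = 5060.0000
Σcross = 703.0000 → A = |Σcross|/2 = 351.5000 mm²
Σ(r_i+r_j)·cross = 27071.0000 → first moment M = |Σ|/6 = 4511.8333
R_c = M/A = 4511.8333/351.5000 = 12.8359 mm
θ = 107° = 1.867502 rad
V = θ·R_c·A = 1.867502·12.8359·351.5000 = 8425.859 mm³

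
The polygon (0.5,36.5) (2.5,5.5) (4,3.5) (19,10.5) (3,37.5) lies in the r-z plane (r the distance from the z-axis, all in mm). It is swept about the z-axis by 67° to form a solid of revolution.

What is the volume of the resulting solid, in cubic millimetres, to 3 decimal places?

Profile (r,z), 5 vertices: (0.5,36.5) (2.5,5.5) (4,3.5) (19,10.5) (3,37.5)
edge 0: (0.5,36.5)→(2.5,5.5)  cross = 0.5·5.5 − 2.5·36.5 = -88.5000; (r_i+r_j)·cross = 3·-88.5000 = -265.5000
edge 1: (2.5,5.5)→(4,3.5)  cross = 2.5·3.5 − 4·5.5 = -13.2500; (r_i+r_j)·cross = 6.5·-13.2500 = -86.1250
edge 2: (4,3.5)→(19,10.5)  cross = 4·10.5 − 19·3.5 = -24.5000; (r_i+r_j)·cross = 23·-24.5000 = -563.5000
edge 3: (19,10.5)→(3,37.5)  cross = 19·37.5 − 3·10.5 = 681.0000; (r_i+r_j)·cross = 22·681.0000 = 14982.0000
edge 4: (3,37.5)→(0.5,36.5)  cross = 3·36.5 − 0.5·37.5 = 90.7500; (r_i+r_j)·cross = 3.5·90.7500 = 317.6250
Σcross = 645.5000 → A = |Σcross|/2 = 322.7500 mm²
Σ(r_i+r_j)·cross = 14384.5000 → first moment M = |Σ|/6 = 2397.4167
R_c = M/A = 2397.4167/322.7500 = 7.4281 mm
θ = 67° = 1.169371 rad
V = θ·R_c·A = 1.169371·7.4281·322.7500 = 2803.469 mm³

Volume = 2803.469 mm³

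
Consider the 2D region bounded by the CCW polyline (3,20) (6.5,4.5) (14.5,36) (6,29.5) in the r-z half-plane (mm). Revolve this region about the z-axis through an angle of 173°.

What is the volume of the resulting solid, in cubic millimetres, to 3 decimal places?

Profile (r,z), 4 vertices: (3,20) (6.5,4.5) (14.5,36) (6,29.5)
edge 0: (3,20)→(6.5,4.5)  cross = 3·4.5 − 6.5·20 = -116.5000; (r_i+r_j)·cross = 9.5·-116.5000 = -1106.7500
edge 1: (6.5,4.5)→(14.5,36)  cross = 6.5·36 − 14.5·4.5 = 168.7500; (r_i+r_j)·cross = 21·168.7500 = 3543.7500
edge 2: (14.5,36)→(6,29.5)  cross = 14.5·29.5 − 6·36 = 211.7500; (r_i+r_j)·cross = 20.5·211.7500 = 4340.8750
edge 3: (6,29.5)→(3,20)  cross = 6·20 − 3·29.5 = 31.5000; (r_i+r_j)·cross = 9·31.5000 = 283.5000
Σcross = 295.5000 → A = |Σcross|/2 = 147.7500 mm²
Σ(r_i+r_j)·cross = 7061.3750 → first moment M = |Σ|/6 = 1176.8958
R_c = M/A = 1176.8958/147.7500 = 7.9655 mm
θ = 173° = 3.019420 rad
V = θ·R_c·A = 3.019420·7.9655·147.7500 = 3553.542 mm³

Volume = 3553.542 mm³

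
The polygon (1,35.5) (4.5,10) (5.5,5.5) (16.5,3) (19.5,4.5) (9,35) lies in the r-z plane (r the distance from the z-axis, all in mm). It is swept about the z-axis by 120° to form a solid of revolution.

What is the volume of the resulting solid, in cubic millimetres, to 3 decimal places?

Volume = 6614.580 mm³

Profile (r,z), 6 vertices: (1,35.5) (4.5,10) (5.5,5.5) (16.5,3) (19.5,4.5) (9,35)
edge 0: (1,35.5)→(4.5,10)  cross = 1·10 − 4.5·35.5 = -149.7500; (r_i+r_j)·cross = 5.5·-149.7500 = -823.6250
edge 1: (4.5,10)→(5.5,5.5)  cross = 4.5·5.5 − 5.5·10 = -30.2500; (r_i+r_j)·cross = 10·-30.2500 = -302.5000
edge 2: (5.5,5.5)→(16.5,3)  cross = 5.5·3 − 16.5·5.5 = -74.2500; (r_i+r_j)·cross = 22·-74.2500 = -1633.5000
edge 3: (16.5,3)→(19.5,4.5)  cross = 16.5·4.5 − 19.5·3 = 15.7500; (r_i+r_j)·cross = 36·15.7500 = 567.0000
edge 4: (19.5,4.5)→(9,35)  cross = 19.5·35 − 9·4.5 = 642.0000; (r_i+r_j)·cross = 28.5·642.0000 = 18297.0000
edge 5: (9,35)→(1,35.5)  cross = 9·35.5 − 1·35 = 284.5000; (r_i+r_j)·cross = 10·284.5000 = 2845.0000
Σcross = 688.0000 → A = |Σcross|/2 = 344.0000 mm²
Σ(r_i+r_j)·cross = 18949.3750 → first moment M = |Σ|/6 = 3158.2292
R_c = M/A = 3158.2292/344.0000 = 9.1809 mm
θ = 120° = 2.094395 rad
V = θ·R_c·A = 2.094395·9.1809·344.0000 = 6614.580 mm³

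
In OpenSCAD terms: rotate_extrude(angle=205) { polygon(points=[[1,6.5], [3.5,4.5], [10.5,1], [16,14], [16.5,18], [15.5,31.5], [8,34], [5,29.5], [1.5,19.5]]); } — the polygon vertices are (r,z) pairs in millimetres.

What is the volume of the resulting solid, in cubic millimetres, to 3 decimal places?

Profile (r,z), 9 vertices: (1,6.5) (3.5,4.5) (10.5,1) (16,14) (16.5,18) (15.5,31.5) (8,34) (5,29.5) (1.5,19.5)
edge 0: (1,6.5)→(3.5,4.5)  cross = 1·4.5 − 3.5·6.5 = -18.2500; (r_i+r_j)·cross = 4.5·-18.2500 = -82.1250
edge 1: (3.5,4.5)→(10.5,1)  cross = 3.5·1 − 10.5·4.5 = -43.7500; (r_i+r_j)·cross = 14·-43.7500 = -612.5000
edge 2: (10.5,1)→(16,14)  cross = 10.5·14 − 16·1 = 131.0000; (r_i+r_j)·cross = 26.5·131.0000 = 3471.5000
edge 3: (16,14)→(16.5,18)  cross = 16·18 − 16.5·14 = 57.0000; (r_i+r_j)·cross = 32.5·57.0000 = 1852.5000
edge 4: (16.5,18)→(15.5,31.5)  cross = 16.5·31.5 − 15.5·18 = 240.7500; (r_i+r_j)·cross = 32·240.7500 = 7704.0000
edge 5: (15.5,31.5)→(8,34)  cross = 15.5·34 − 8·31.5 = 275.0000; (r_i+r_j)·cross = 23.5·275.0000 = 6462.5000
edge 6: (8,34)→(5,29.5)  cross = 8·29.5 − 5·34 = 66.0000; (r_i+r_j)·cross = 13·66.0000 = 858.0000
edge 7: (5,29.5)→(1.5,19.5)  cross = 5·19.5 − 1.5·29.5 = 53.2500; (r_i+r_j)·cross = 6.5·53.2500 = 346.1250
edge 8: (1.5,19.5)→(1,6.5)  cross = 1.5·6.5 − 1·19.5 = -9.7500; (r_i+r_j)·cross = 2.5·-9.7500 = -24.3750
Σcross = 751.2500 → A = |Σcross|/2 = 375.6250 mm²
Σ(r_i+r_j)·cross = 19975.6250 → first moment M = |Σ|/6 = 3329.2708
R_c = M/A = 3329.2708/375.6250 = 8.8633 mm
θ = 205° = 3.577925 rad
V = θ·R_c·A = 3.577925·8.8633·375.6250 = 11911.881 mm³

Volume = 11911.881 mm³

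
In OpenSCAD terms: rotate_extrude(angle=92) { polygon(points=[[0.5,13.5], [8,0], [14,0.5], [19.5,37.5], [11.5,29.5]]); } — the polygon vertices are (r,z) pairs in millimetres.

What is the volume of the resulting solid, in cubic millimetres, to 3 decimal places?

Profile (r,z), 5 vertices: (0.5,13.5) (8,0) (14,0.5) (19.5,37.5) (11.5,29.5)
edge 0: (0.5,13.5)→(8,0)  cross = 0.5·0 − 8·13.5 = -108.0000; (r_i+r_j)·cross = 8.5·-108.0000 = -918.0000
edge 1: (8,0)→(14,0.5)  cross = 8·0.5 − 14·0 = 4.0000; (r_i+r_j)·cross = 22·4.0000 = 88.0000
edge 2: (14,0.5)→(19.5,37.5)  cross = 14·37.5 − 19.5·0.5 = 515.2500; (r_i+r_j)·cross = 33.5·515.2500 = 17260.8750
edge 3: (19.5,37.5)→(11.5,29.5)  cross = 19.5·29.5 − 11.5·37.5 = 144.0000; (r_i+r_j)·cross = 31·144.0000 = 4464.0000
edge 4: (11.5,29.5)→(0.5,13.5)  cross = 11.5·13.5 − 0.5·29.5 = 140.5000; (r_i+r_j)·cross = 12·140.5000 = 1686.0000
Σcross = 695.7500 → A = |Σcross|/2 = 347.8750 mm²
Σ(r_i+r_j)·cross = 22580.8750 → first moment M = |Σ|/6 = 3763.4792
R_c = M/A = 3763.4792/347.8750 = 10.8185 mm
θ = 92° = 1.605703 rad
V = θ·R_c·A = 1.605703·10.8185·347.8750 = 6043.029 mm³

Volume = 6043.029 mm³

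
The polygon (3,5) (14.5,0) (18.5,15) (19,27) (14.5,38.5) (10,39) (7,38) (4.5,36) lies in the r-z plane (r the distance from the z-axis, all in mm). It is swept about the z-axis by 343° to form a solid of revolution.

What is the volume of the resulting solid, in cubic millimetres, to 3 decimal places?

Profile (r,z), 8 vertices: (3,5) (14.5,0) (18.5,15) (19,27) (14.5,38.5) (10,39) (7,38) (4.5,36)
edge 0: (3,5)→(14.5,0)  cross = 3·0 − 14.5·5 = -72.5000; (r_i+r_j)·cross = 17.5·-72.5000 = -1268.7500
edge 1: (14.5,0)→(18.5,15)  cross = 14.5·15 − 18.5·0 = 217.5000; (r_i+r_j)·cross = 33·217.5000 = 7177.5000
edge 2: (18.5,15)→(19,27)  cross = 18.5·27 − 19·15 = 214.5000; (r_i+r_j)·cross = 37.5·214.5000 = 8043.7500
edge 3: (19,27)→(14.5,38.5)  cross = 19·38.5 − 14.5·27 = 340.0000; (r_i+r_j)·cross = 33.5·340.0000 = 11390.0000
edge 4: (14.5,38.5)→(10,39)  cross = 14.5·39 − 10·38.5 = 180.5000; (r_i+r_j)·cross = 24.5·180.5000 = 4422.2500
edge 5: (10,39)→(7,38)  cross = 10·38 − 7·39 = 107.0000; (r_i+r_j)·cross = 17·107.0000 = 1819.0000
edge 6: (7,38)→(4.5,36)  cross = 7·36 − 4.5·38 = 81.0000; (r_i+r_j)·cross = 11.5·81.0000 = 931.5000
edge 7: (4.5,36)→(3,5)  cross = 4.5·5 − 3·36 = -85.5000; (r_i+r_j)·cross = 7.5·-85.5000 = -641.2500
Σcross = 982.5000 → A = |Σcross|/2 = 491.2500 mm²
Σ(r_i+r_j)·cross = 31874.0000 → first moment M = |Σ|/6 = 5312.3333
R_c = M/A = 5312.3333/491.2500 = 10.8139 mm
θ = 343° = 5.986479 rad
V = θ·R_c·A = 5.986479·10.8139·491.2500 = 31802.174 mm³

Volume = 31802.174 mm³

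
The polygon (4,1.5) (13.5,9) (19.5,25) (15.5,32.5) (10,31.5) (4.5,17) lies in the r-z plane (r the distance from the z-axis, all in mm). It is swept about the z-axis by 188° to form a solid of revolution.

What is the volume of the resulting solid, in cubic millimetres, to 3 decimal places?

Volume = 10003.480 mm³

Profile (r,z), 6 vertices: (4,1.5) (13.5,9) (19.5,25) (15.5,32.5) (10,31.5) (4.5,17)
edge 0: (4,1.5)→(13.5,9)  cross = 4·9 − 13.5·1.5 = 15.7500; (r_i+r_j)·cross = 17.5·15.7500 = 275.6250
edge 1: (13.5,9)→(19.5,25)  cross = 13.5·25 − 19.5·9 = 162.0000; (r_i+r_j)·cross = 33·162.0000 = 5346.0000
edge 2: (19.5,25)→(15.5,32.5)  cross = 19.5·32.5 − 15.5·25 = 246.2500; (r_i+r_j)·cross = 35·246.2500 = 8618.7500
edge 3: (15.5,32.5)→(10,31.5)  cross = 15.5·31.5 − 10·32.5 = 163.2500; (r_i+r_j)·cross = 25.5·163.2500 = 4162.8750
edge 4: (10,31.5)→(4.5,17)  cross = 10·17 − 4.5·31.5 = 28.2500; (r_i+r_j)·cross = 14.5·28.2500 = 409.6250
edge 5: (4.5,17)→(4,1.5)  cross = 4.5·1.5 − 4·17 = -61.2500; (r_i+r_j)·cross = 8.5·-61.2500 = -520.6250
Σcross = 554.2500 → A = |Σcross|/2 = 277.1250 mm²
Σ(r_i+r_j)·cross = 18292.2500 → first moment M = |Σ|/6 = 3048.7083
R_c = M/A = 3048.7083/277.1250 = 11.0012 mm
θ = 188° = 3.281219 rad
V = θ·R_c·A = 3.281219·11.0012·277.1250 = 10003.480 mm³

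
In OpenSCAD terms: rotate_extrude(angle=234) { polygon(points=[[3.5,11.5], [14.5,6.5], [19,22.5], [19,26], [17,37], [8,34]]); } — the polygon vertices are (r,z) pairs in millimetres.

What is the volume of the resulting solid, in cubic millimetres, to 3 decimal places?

Volume = 15562.095 mm³

Profile (r,z), 6 vertices: (3.5,11.5) (14.5,6.5) (19,22.5) (19,26) (17,37) (8,34)
edge 0: (3.5,11.5)→(14.5,6.5)  cross = 3.5·6.5 − 14.5·11.5 = -144.0000; (r_i+r_j)·cross = 18·-144.0000 = -2592.0000
edge 1: (14.5,6.5)→(19,22.5)  cross = 14.5·22.5 − 19·6.5 = 202.7500; (r_i+r_j)·cross = 33.5·202.7500 = 6792.1250
edge 2: (19,22.5)→(19,26)  cross = 19·26 − 19·22.5 = 66.5000; (r_i+r_j)·cross = 38·66.5000 = 2527.0000
edge 3: (19,26)→(17,37)  cross = 19·37 − 17·26 = 261.0000; (r_i+r_j)·cross = 36·261.0000 = 9396.0000
edge 4: (17,37)→(8,34)  cross = 17·34 − 8·37 = 282.0000; (r_i+r_j)·cross = 25·282.0000 = 7050.0000
edge 5: (8,34)→(3.5,11.5)  cross = 8·11.5 − 3.5·34 = -27.0000; (r_i+r_j)·cross = 11.5·-27.0000 = -310.5000
Σcross = 641.2500 → A = |Σcross|/2 = 320.6250 mm²
Σ(r_i+r_j)·cross = 22862.6250 → first moment M = |Σ|/6 = 3810.4375
R_c = M/A = 3810.4375/320.6250 = 11.8844 mm
θ = 234° = 4.084070 rad
V = θ·R_c·A = 4.084070·11.8844·320.6250 = 15562.095 mm³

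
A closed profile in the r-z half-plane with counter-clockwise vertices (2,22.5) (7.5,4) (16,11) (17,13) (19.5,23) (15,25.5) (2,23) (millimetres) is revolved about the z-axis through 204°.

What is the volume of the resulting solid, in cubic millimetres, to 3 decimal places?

Profile (r,z), 7 vertices: (2,22.5) (7.5,4) (16,11) (17,13) (19.5,23) (15,25.5) (2,23)
edge 0: (2,22.5)→(7.5,4)  cross = 2·4 − 7.5·22.5 = -160.7500; (r_i+r_j)·cross = 9.5·-160.7500 = -1527.1250
edge 1: (7.5,4)→(16,11)  cross = 7.5·11 − 16·4 = 18.5000; (r_i+r_j)·cross = 23.5·18.5000 = 434.7500
edge 2: (16,11)→(17,13)  cross = 16·13 − 17·11 = 21.0000; (r_i+r_j)·cross = 33·21.0000 = 693.0000
edge 3: (17,13)→(19.5,23)  cross = 17·23 − 19.5·13 = 137.5000; (r_i+r_j)·cross = 36.5·137.5000 = 5018.7500
edge 4: (19.5,23)→(15,25.5)  cross = 19.5·25.5 − 15·23 = 152.2500; (r_i+r_j)·cross = 34.5·152.2500 = 5252.6250
edge 5: (15,25.5)→(2,23)  cross = 15·23 − 2·25.5 = 294.0000; (r_i+r_j)·cross = 17·294.0000 = 4998.0000
edge 6: (2,23)→(2,22.5)  cross = 2·22.5 − 2·23 = -1.0000; (r_i+r_j)·cross = 4·-1.0000 = -4.0000
Σcross = 461.5000 → A = |Σcross|/2 = 230.7500 mm²
Σ(r_i+r_j)·cross = 14866.0000 → first moment M = |Σ|/6 = 2477.6667
R_c = M/A = 2477.6667/230.7500 = 10.7375 mm
θ = 204° = 3.560472 rad
V = θ·R_c·A = 3.560472·10.7375·230.7500 = 8821.662 mm³

Volume = 8821.662 mm³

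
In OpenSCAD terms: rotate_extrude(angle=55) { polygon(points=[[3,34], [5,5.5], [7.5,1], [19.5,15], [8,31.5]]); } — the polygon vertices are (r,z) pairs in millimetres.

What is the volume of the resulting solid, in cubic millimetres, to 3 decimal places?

Profile (r,z), 5 vertices: (3,34) (5,5.5) (7.5,1) (19.5,15) (8,31.5)
edge 0: (3,34)→(5,5.5)  cross = 3·5.5 − 5·34 = -153.5000; (r_i+r_j)·cross = 8·-153.5000 = -1228.0000
edge 1: (5,5.5)→(7.5,1)  cross = 5·1 − 7.5·5.5 = -36.2500; (r_i+r_j)·cross = 12.5·-36.2500 = -453.1250
edge 2: (7.5,1)→(19.5,15)  cross = 7.5·15 − 19.5·1 = 93.0000; (r_i+r_j)·cross = 27·93.0000 = 2511.0000
edge 3: (19.5,15)→(8,31.5)  cross = 19.5·31.5 − 8·15 = 494.2500; (r_i+r_j)·cross = 27.5·494.2500 = 13591.8750
edge 4: (8,31.5)→(3,34)  cross = 8·34 − 3·31.5 = 177.5000; (r_i+r_j)·cross = 11·177.5000 = 1952.5000
Σcross = 575.0000 → A = |Σcross|/2 = 287.5000 mm²
Σ(r_i+r_j)·cross = 16374.2500 → first moment M = |Σ|/6 = 2729.0417
R_c = M/A = 2729.0417/287.5000 = 9.4923 mm
θ = 55° = 0.959931 rad
V = θ·R_c·A = 0.959931·9.4923·287.5000 = 2619.692 mm³

Volume = 2619.692 mm³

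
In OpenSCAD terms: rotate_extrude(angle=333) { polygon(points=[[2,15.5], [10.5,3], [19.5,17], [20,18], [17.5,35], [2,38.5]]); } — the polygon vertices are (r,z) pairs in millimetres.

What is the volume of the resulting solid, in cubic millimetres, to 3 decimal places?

Volume = 27220.978 mm³

Profile (r,z), 6 vertices: (2,15.5) (10.5,3) (19.5,17) (20,18) (17.5,35) (2,38.5)
edge 0: (2,15.5)→(10.5,3)  cross = 2·3 − 10.5·15.5 = -156.7500; (r_i+r_j)·cross = 12.5·-156.7500 = -1959.3750
edge 1: (10.5,3)→(19.5,17)  cross = 10.5·17 − 19.5·3 = 120.0000; (r_i+r_j)·cross = 30·120.0000 = 3600.0000
edge 2: (19.5,17)→(20,18)  cross = 19.5·18 − 20·17 = 11.0000; (r_i+r_j)·cross = 39.5·11.0000 = 434.5000
edge 3: (20,18)→(17.5,35)  cross = 20·35 − 17.5·18 = 385.0000; (r_i+r_j)·cross = 37.5·385.0000 = 14437.5000
edge 4: (17.5,35)→(2,38.5)  cross = 17.5·38.5 − 2·35 = 603.7500; (r_i+r_j)·cross = 19.5·603.7500 = 11773.1250
edge 5: (2,38.5)→(2,15.5)  cross = 2·15.5 − 2·38.5 = -46.0000; (r_i+r_j)·cross = 4·-46.0000 = -184.0000
Σcross = 917.0000 → A = |Σcross|/2 = 458.5000 mm²
Σ(r_i+r_j)·cross = 28101.7500 → first moment M = |Σ|/6 = 4683.6250
R_c = M/A = 4683.6250/458.5000 = 10.2151 mm
θ = 333° = 5.811946 rad
V = θ·R_c·A = 5.811946·10.2151·458.5000 = 27220.978 mm³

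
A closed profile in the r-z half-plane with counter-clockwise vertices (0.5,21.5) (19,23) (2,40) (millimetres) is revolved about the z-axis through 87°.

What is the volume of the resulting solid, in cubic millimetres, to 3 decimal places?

Volume = 1849.962 mm³

Profile (r,z), 3 vertices: (0.5,21.5) (19,23) (2,40)
edge 0: (0.5,21.5)→(19,23)  cross = 0.5·23 − 19·21.5 = -397.0000; (r_i+r_j)·cross = 19.5·-397.0000 = -7741.5000
edge 1: (19,23)→(2,40)  cross = 19·40 − 2·23 = 714.0000; (r_i+r_j)·cross = 21·714.0000 = 14994.0000
edge 2: (2,40)→(0.5,21.5)  cross = 2·21.5 − 0.5·40 = 23.0000; (r_i+r_j)·cross = 2.5·23.0000 = 57.5000
Σcross = 340.0000 → A = |Σcross|/2 = 170.0000 mm²
Σ(r_i+r_j)·cross = 7310.0000 → first moment M = |Σ|/6 = 1218.3333
R_c = M/A = 1218.3333/170.0000 = 7.1667 mm
θ = 87° = 1.518436 rad
V = θ·R_c·A = 1.518436·7.1667·170.0000 = 1849.962 mm³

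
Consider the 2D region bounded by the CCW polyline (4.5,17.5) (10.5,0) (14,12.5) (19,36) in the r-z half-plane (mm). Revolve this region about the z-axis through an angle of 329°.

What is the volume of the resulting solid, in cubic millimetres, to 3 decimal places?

Volume = 12690.713 mm³

Profile (r,z), 4 vertices: (4.5,17.5) (10.5,0) (14,12.5) (19,36)
edge 0: (4.5,17.5)→(10.5,0)  cross = 4.5·0 − 10.5·17.5 = -183.7500; (r_i+r_j)·cross = 15·-183.7500 = -2756.2500
edge 1: (10.5,0)→(14,12.5)  cross = 10.5·12.5 − 14·0 = 131.2500; (r_i+r_j)·cross = 24.5·131.2500 = 3215.6250
edge 2: (14,12.5)→(19,36)  cross = 14·36 − 19·12.5 = 266.5000; (r_i+r_j)·cross = 33·266.5000 = 8794.5000
edge 3: (19,36)→(4.5,17.5)  cross = 19·17.5 − 4.5·36 = 170.5000; (r_i+r_j)·cross = 23.5·170.5000 = 4006.7500
Σcross = 384.5000 → A = |Σcross|/2 = 192.2500 mm²
Σ(r_i+r_j)·cross = 13260.6250 → first moment M = |Σ|/6 = 2210.1042
R_c = M/A = 2210.1042/192.2500 = 11.4960 mm
θ = 329° = 5.742133 rad
V = θ·R_c·A = 5.742133·11.4960·192.2500 = 12690.713 mm³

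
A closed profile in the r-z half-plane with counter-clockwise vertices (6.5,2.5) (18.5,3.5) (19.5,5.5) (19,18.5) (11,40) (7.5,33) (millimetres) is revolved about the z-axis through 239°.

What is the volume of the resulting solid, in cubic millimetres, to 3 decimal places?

Profile (r,z), 6 vertices: (6.5,2.5) (18.5,3.5) (19.5,5.5) (19,18.5) (11,40) (7.5,33)
edge 0: (6.5,2.5)→(18.5,3.5)  cross = 6.5·3.5 − 18.5·2.5 = -23.5000; (r_i+r_j)·cross = 25·-23.5000 = -587.5000
edge 1: (18.5,3.5)→(19.5,5.5)  cross = 18.5·5.5 − 19.5·3.5 = 33.5000; (r_i+r_j)·cross = 38·33.5000 = 1273.0000
edge 2: (19.5,5.5)→(19,18.5)  cross = 19.5·18.5 − 19·5.5 = 256.2500; (r_i+r_j)·cross = 38.5·256.2500 = 9865.6250
edge 3: (19,18.5)→(11,40)  cross = 19·40 − 11·18.5 = 556.5000; (r_i+r_j)·cross = 30·556.5000 = 16695.0000
edge 4: (11,40)→(7.5,33)  cross = 11·33 − 7.5·40 = 63.0000; (r_i+r_j)·cross = 18.5·63.0000 = 1165.5000
edge 5: (7.5,33)→(6.5,2.5)  cross = 7.5·2.5 − 6.5·33 = -195.7500; (r_i+r_j)·cross = 14·-195.7500 = -2740.5000
Σcross = 690.0000 → A = |Σcross|/2 = 345.0000 mm²
Σ(r_i+r_j)·cross = 25671.1250 → first moment M = |Σ|/6 = 4278.5208
R_c = M/A = 4278.5208/345.0000 = 12.4015 mm
θ = 239° = 4.171337 rad
V = θ·R_c·A = 4.171337·12.4015·345.0000 = 17847.152 mm³

Volume = 17847.152 mm³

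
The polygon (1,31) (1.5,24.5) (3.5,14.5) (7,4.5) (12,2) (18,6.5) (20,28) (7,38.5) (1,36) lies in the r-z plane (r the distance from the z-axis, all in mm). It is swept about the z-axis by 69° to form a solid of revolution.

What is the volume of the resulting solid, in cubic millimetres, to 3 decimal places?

Volume = 6148.362 mm³

Profile (r,z), 9 vertices: (1,31) (1.5,24.5) (3.5,14.5) (7,4.5) (12,2) (18,6.5) (20,28) (7,38.5) (1,36)
edge 0: (1,31)→(1.5,24.5)  cross = 1·24.5 − 1.5·31 = -22.0000; (r_i+r_j)·cross = 2.5·-22.0000 = -55.0000
edge 1: (1.5,24.5)→(3.5,14.5)  cross = 1.5·14.5 − 3.5·24.5 = -64.0000; (r_i+r_j)·cross = 5·-64.0000 = -320.0000
edge 2: (3.5,14.5)→(7,4.5)  cross = 3.5·4.5 − 7·14.5 = -85.7500; (r_i+r_j)·cross = 10.5·-85.7500 = -900.3750
edge 3: (7,4.5)→(12,2)  cross = 7·2 − 12·4.5 = -40.0000; (r_i+r_j)·cross = 19·-40.0000 = -760.0000
edge 4: (12,2)→(18,6.5)  cross = 12·6.5 − 18·2 = 42.0000; (r_i+r_j)·cross = 30·42.0000 = 1260.0000
edge 5: (18,6.5)→(20,28)  cross = 18·28 − 20·6.5 = 374.0000; (r_i+r_j)·cross = 38·374.0000 = 14212.0000
edge 6: (20,28)→(7,38.5)  cross = 20·38.5 − 7·28 = 574.0000; (r_i+r_j)·cross = 27·574.0000 = 15498.0000
edge 7: (7,38.5)→(1,36)  cross = 7·36 − 1·38.5 = 213.5000; (r_i+r_j)·cross = 8·213.5000 = 1708.0000
edge 8: (1,36)→(1,31)  cross = 1·31 − 1·36 = -5.0000; (r_i+r_j)·cross = 2·-5.0000 = -10.0000
Σcross = 986.7500 → A = |Σcross|/2 = 493.3750 mm²
Σ(r_i+r_j)·cross = 30632.6250 → first moment M = |Σ|/6 = 5105.4375
R_c = M/A = 5105.4375/493.3750 = 10.3480 mm
θ = 69° = 1.204277 rad
V = θ·R_c·A = 1.204277·10.3480·493.3750 = 6148.362 mm³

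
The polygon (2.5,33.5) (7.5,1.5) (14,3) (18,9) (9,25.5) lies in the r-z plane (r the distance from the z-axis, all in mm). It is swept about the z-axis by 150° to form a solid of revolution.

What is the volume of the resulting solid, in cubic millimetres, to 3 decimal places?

Volume = 5585.654 mm³

Profile (r,z), 5 vertices: (2.5,33.5) (7.5,1.5) (14,3) (18,9) (9,25.5)
edge 0: (2.5,33.5)→(7.5,1.5)  cross = 2.5·1.5 − 7.5·33.5 = -247.5000; (r_i+r_j)·cross = 10·-247.5000 = -2475.0000
edge 1: (7.5,1.5)→(14,3)  cross = 7.5·3 − 14·1.5 = 1.5000; (r_i+r_j)·cross = 21.5·1.5000 = 32.2500
edge 2: (14,3)→(18,9)  cross = 14·9 − 18·3 = 72.0000; (r_i+r_j)·cross = 32·72.0000 = 2304.0000
edge 3: (18,9)→(9,25.5)  cross = 18·25.5 − 9·9 = 378.0000; (r_i+r_j)·cross = 27·378.0000 = 10206.0000
edge 4: (9,25.5)→(2.5,33.5)  cross = 9·33.5 − 2.5·25.5 = 237.7500; (r_i+r_j)·cross = 11.5·237.7500 = 2734.1250
Σcross = 441.7500 → A = |Σcross|/2 = 220.8750 mm²
Σ(r_i+r_j)·cross = 12801.3750 → first moment M = |Σ|/6 = 2133.5625
R_c = M/A = 2133.5625/220.8750 = 9.6596 mm
θ = 150° = 2.617994 rad
V = θ·R_c·A = 2.617994·9.6596·220.8750 = 5585.654 mm³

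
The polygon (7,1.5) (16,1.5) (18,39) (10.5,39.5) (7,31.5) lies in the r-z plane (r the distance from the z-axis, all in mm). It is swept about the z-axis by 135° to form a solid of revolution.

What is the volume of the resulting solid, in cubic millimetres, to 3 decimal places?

Profile (r,z), 5 vertices: (7,1.5) (16,1.5) (18,39) (10.5,39.5) (7,31.5)
edge 0: (7,1.5)→(16,1.5)  cross = 7·1.5 − 16·1.5 = -13.5000; (r_i+r_j)·cross = 23·-13.5000 = -310.5000
edge 1: (16,1.5)→(18,39)  cross = 16·39 − 18·1.5 = 597.0000; (r_i+r_j)·cross = 34·597.0000 = 20298.0000
edge 2: (18,39)→(10.5,39.5)  cross = 18·39.5 − 10.5·39 = 301.5000; (r_i+r_j)·cross = 28.5·301.5000 = 8592.7500
edge 3: (10.5,39.5)→(7,31.5)  cross = 10.5·31.5 − 7·39.5 = 54.2500; (r_i+r_j)·cross = 17.5·54.2500 = 949.3750
edge 4: (7,31.5)→(7,1.5)  cross = 7·1.5 − 7·31.5 = -210.0000; (r_i+r_j)·cross = 14·-210.0000 = -2940.0000
Σcross = 729.2500 → A = |Σcross|/2 = 364.6250 mm²
Σ(r_i+r_j)·cross = 26589.6250 → first moment M = |Σ|/6 = 4431.6042
R_c = M/A = 4431.6042/364.6250 = 12.1539 mm
θ = 135° = 2.356194 rad
V = θ·R_c·A = 2.356194·12.1539·364.6250 = 10441.721 mm³

Volume = 10441.721 mm³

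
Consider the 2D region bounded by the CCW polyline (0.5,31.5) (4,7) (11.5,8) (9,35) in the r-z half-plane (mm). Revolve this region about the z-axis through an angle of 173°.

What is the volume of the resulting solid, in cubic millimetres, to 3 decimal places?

Profile (r,z), 4 vertices: (0.5,31.5) (4,7) (11.5,8) (9,35)
edge 0: (0.5,31.5)→(4,7)  cross = 0.5·7 − 4·31.5 = -122.5000; (r_i+r_j)·cross = 4.5·-122.5000 = -551.2500
edge 1: (4,7)→(11.5,8)  cross = 4·8 − 11.5·7 = -48.5000; (r_i+r_j)·cross = 15.5·-48.5000 = -751.7500
edge 2: (11.5,8)→(9,35)  cross = 11.5·35 − 9·8 = 330.5000; (r_i+r_j)·cross = 20.5·330.5000 = 6775.2500
edge 3: (9,35)→(0.5,31.5)  cross = 9·31.5 − 0.5·35 = 266.0000; (r_i+r_j)·cross = 9.5·266.0000 = 2527.0000
Σcross = 425.5000 → A = |Σcross|/2 = 212.7500 mm²
Σ(r_i+r_j)·cross = 7999.2500 → first moment M = |Σ|/6 = 1333.2083
R_c = M/A = 1333.2083/212.7500 = 6.2665 mm
θ = 173° = 3.019420 rad
V = θ·R_c·A = 3.019420·6.2665·212.7500 = 4025.515 mm³

Volume = 4025.515 mm³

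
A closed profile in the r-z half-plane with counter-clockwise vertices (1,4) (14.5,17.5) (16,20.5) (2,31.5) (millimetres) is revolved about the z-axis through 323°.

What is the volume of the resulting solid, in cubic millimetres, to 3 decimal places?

Volume = 7668.644 mm³

Profile (r,z), 4 vertices: (1,4) (14.5,17.5) (16,20.5) (2,31.5)
edge 0: (1,4)→(14.5,17.5)  cross = 1·17.5 − 14.5·4 = -40.5000; (r_i+r_j)·cross = 15.5·-40.5000 = -627.7500
edge 1: (14.5,17.5)→(16,20.5)  cross = 14.5·20.5 − 16·17.5 = 17.2500; (r_i+r_j)·cross = 30.5·17.2500 = 526.1250
edge 2: (16,20.5)→(2,31.5)  cross = 16·31.5 − 2·20.5 = 463.0000; (r_i+r_j)·cross = 18·463.0000 = 8334.0000
edge 3: (2,31.5)→(1,4)  cross = 2·4 − 1·31.5 = -23.5000; (r_i+r_j)·cross = 3·-23.5000 = -70.5000
Σcross = 416.2500 → A = |Σcross|/2 = 208.1250 mm²
Σ(r_i+r_j)·cross = 8161.8750 → first moment M = |Σ|/6 = 1360.3125
R_c = M/A = 1360.3125/208.1250 = 6.5360 mm
θ = 323° = 5.637413 rad
V = θ·R_c·A = 5.637413·6.5360·208.1250 = 7668.644 mm³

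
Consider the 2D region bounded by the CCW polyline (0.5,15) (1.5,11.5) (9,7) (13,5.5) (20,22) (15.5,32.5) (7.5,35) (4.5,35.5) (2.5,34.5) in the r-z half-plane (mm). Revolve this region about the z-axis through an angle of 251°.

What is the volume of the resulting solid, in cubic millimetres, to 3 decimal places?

Profile (r,z), 9 vertices: (0.5,15) (1.5,11.5) (9,7) (13,5.5) (20,22) (15.5,32.5) (7.5,35) (4.5,35.5) (2.5,34.5)
edge 0: (0.5,15)→(1.5,11.5)  cross = 0.5·11.5 − 1.5·15 = -16.7500; (r_i+r_j)·cross = 2·-16.7500 = -33.5000
edge 1: (1.5,11.5)→(9,7)  cross = 1.5·7 − 9·11.5 = -93.0000; (r_i+r_j)·cross = 10.5·-93.0000 = -976.5000
edge 2: (9,7)→(13,5.5)  cross = 9·5.5 − 13·7 = -41.5000; (r_i+r_j)·cross = 22·-41.5000 = -913.0000
edge 3: (13,5.5)→(20,22)  cross = 13·22 − 20·5.5 = 176.0000; (r_i+r_j)·cross = 33·176.0000 = 5808.0000
edge 4: (20,22)→(15.5,32.5)  cross = 20·32.5 − 15.5·22 = 309.0000; (r_i+r_j)·cross = 35.5·309.0000 = 10969.5000
edge 5: (15.5,32.5)→(7.5,35)  cross = 15.5·35 − 7.5·32.5 = 298.7500; (r_i+r_j)·cross = 23·298.7500 = 6871.2500
edge 6: (7.5,35)→(4.5,35.5)  cross = 7.5·35.5 − 4.5·35 = 108.7500; (r_i+r_j)·cross = 12·108.7500 = 1305.0000
edge 7: (4.5,35.5)→(2.5,34.5)  cross = 4.5·34.5 − 2.5·35.5 = 66.5000; (r_i+r_j)·cross = 7·66.5000 = 465.5000
edge 8: (2.5,34.5)→(0.5,15)  cross = 2.5·15 − 0.5·34.5 = 20.2500; (r_i+r_j)·cross = 3·20.2500 = 60.7500
Σcross = 828.0000 → A = |Σcross|/2 = 414.0000 mm²
Σ(r_i+r_j)·cross = 23557.0000 → first moment M = |Σ|/6 = 3926.1667
R_c = M/A = 3926.1667/414.0000 = 9.4835 mm
θ = 251° = 4.380776 rad
V = θ·R_c·A = 4.380776·9.4835·414.0000 = 17199.658 mm³

Volume = 17199.658 mm³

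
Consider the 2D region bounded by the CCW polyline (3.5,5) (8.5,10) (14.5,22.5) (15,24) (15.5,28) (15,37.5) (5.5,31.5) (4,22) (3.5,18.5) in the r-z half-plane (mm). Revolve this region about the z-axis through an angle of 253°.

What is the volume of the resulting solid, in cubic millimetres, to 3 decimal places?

Profile (r,z), 9 vertices: (3.5,5) (8.5,10) (14.5,22.5) (15,24) (15.5,28) (15,37.5) (5.5,31.5) (4,22) (3.5,18.5)
edge 0: (3.5,5)→(8.5,10)  cross = 3.5·10 − 8.5·5 = -7.5000; (r_i+r_j)·cross = 12·-7.5000 = -90.0000
edge 1: (8.5,10)→(14.5,22.5)  cross = 8.5·22.5 − 14.5·10 = 46.2500; (r_i+r_j)·cross = 23·46.2500 = 1063.7500
edge 2: (14.5,22.5)→(15,24)  cross = 14.5·24 − 15·22.5 = 10.5000; (r_i+r_j)·cross = 29.5·10.5000 = 309.7500
edge 3: (15,24)→(15.5,28)  cross = 15·28 − 15.5·24 = 48.0000; (r_i+r_j)·cross = 30.5·48.0000 = 1464.0000
edge 4: (15.5,28)→(15,37.5)  cross = 15.5·37.5 − 15·28 = 161.2500; (r_i+r_j)·cross = 30.5·161.2500 = 4918.1250
edge 5: (15,37.5)→(5.5,31.5)  cross = 15·31.5 − 5.5·37.5 = 266.2500; (r_i+r_j)·cross = 20.5·266.2500 = 5458.1250
edge 6: (5.5,31.5)→(4,22)  cross = 5.5·22 − 4·31.5 = -5.0000; (r_i+r_j)·cross = 9.5·-5.0000 = -47.5000
edge 7: (4,22)→(3.5,18.5)  cross = 4·18.5 − 3.5·22 = -3.0000; (r_i+r_j)·cross = 7.5·-3.0000 = -22.5000
edge 8: (3.5,18.5)→(3.5,5)  cross = 3.5·5 − 3.5·18.5 = -47.2500; (r_i+r_j)·cross = 7·-47.2500 = -330.7500
Σcross = 469.5000 → A = |Σcross|/2 = 234.7500 mm²
Σ(r_i+r_j)·cross = 12723.0000 → first moment M = |Σ|/6 = 2120.5000
R_c = M/A = 2120.5000/234.7500 = 9.0330 mm
θ = 253° = 4.415683 rad
V = θ·R_c·A = 4.415683·9.0330·234.7500 = 9363.456 mm³

Volume = 9363.456 mm³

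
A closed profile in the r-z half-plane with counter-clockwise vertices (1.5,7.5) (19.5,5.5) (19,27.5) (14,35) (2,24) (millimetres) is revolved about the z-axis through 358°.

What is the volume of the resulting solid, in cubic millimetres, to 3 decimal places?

Volume = 28270.207 mm³

Profile (r,z), 5 vertices: (1.5,7.5) (19.5,5.5) (19,27.5) (14,35) (2,24)
edge 0: (1.5,7.5)→(19.5,5.5)  cross = 1.5·5.5 − 19.5·7.5 = -138.0000; (r_i+r_j)·cross = 21·-138.0000 = -2898.0000
edge 1: (19.5,5.5)→(19,27.5)  cross = 19.5·27.5 − 19·5.5 = 431.7500; (r_i+r_j)·cross = 38.5·431.7500 = 16622.3750
edge 2: (19,27.5)→(14,35)  cross = 19·35 − 14·27.5 = 280.0000; (r_i+r_j)·cross = 33·280.0000 = 9240.0000
edge 3: (14,35)→(2,24)  cross = 14·24 − 2·35 = 266.0000; (r_i+r_j)·cross = 16·266.0000 = 4256.0000
edge 4: (2,24)→(1.5,7.5)  cross = 2·7.5 − 1.5·24 = -21.0000; (r_i+r_j)·cross = 3.5·-21.0000 = -73.5000
Σcross = 818.7500 → A = |Σcross|/2 = 409.3750 mm²
Σ(r_i+r_j)·cross = 27146.8750 → first moment M = |Σ|/6 = 4524.4792
R_c = M/A = 4524.4792/409.3750 = 11.0522 mm
θ = 358° = 6.248279 rad
V = θ·R_c·A = 6.248279·11.0522·409.3750 = 28270.207 mm³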